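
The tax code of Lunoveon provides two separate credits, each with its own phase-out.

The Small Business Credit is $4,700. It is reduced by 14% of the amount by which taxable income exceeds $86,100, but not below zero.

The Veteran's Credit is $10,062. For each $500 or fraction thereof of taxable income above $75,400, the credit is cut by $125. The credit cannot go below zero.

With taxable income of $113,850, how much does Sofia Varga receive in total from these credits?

Small Business Credit: 14% of the $27,750 excess over $86,100 is $3,885; credit = $4,700 − $3,885 = $815.
Veteran's Credit: income exceeds $75,400 by $38,450, which is 77 full-or-partial $500 increments; reduction = 77 × $125 = $9,625, leaving $437.
Total: $815 + $437 = $1,252.

$1,252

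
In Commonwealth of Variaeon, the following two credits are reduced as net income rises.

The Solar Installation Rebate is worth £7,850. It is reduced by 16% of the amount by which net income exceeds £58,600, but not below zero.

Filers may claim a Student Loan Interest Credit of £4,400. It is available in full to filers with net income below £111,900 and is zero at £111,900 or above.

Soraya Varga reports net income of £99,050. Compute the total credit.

Solar Installation Rebate: 16% of the £40,450 excess over £58,600 is £6,472; credit = £7,850 − £6,472 = £1,378.
Student Loan Interest Credit: £99,050 is below the £111,900 cutoff, so the full £4,400 applies.
Total: £1,378 + £4,400 = £5,778.

£5,778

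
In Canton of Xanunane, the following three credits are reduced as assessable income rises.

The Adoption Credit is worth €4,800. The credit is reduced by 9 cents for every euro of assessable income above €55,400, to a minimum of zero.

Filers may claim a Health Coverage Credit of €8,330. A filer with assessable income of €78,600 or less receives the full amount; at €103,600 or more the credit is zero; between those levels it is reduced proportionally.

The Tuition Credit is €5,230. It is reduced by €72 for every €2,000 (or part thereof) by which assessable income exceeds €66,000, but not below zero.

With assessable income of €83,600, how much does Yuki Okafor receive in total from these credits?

Adoption Credit: 9% of the €28,200 excess over €55,400 is €2,538; credit = €4,800 − €2,538 = €2,262.
Health Coverage Credit: €83,600 is €5,000 into a €25,000 phase-out range, leaving 20,000/25,000 of the credit: €8,330 × 20,000/25,000 = €6,664.
Tuition Credit: income exceeds €66,000 by €17,600, which is 9 full-or-partial €2,000 increments; reduction = 9 × €72 = €648, leaving €4,582.
Total: €2,262 + €6,664 + €4,582 = €13,508.

€13,508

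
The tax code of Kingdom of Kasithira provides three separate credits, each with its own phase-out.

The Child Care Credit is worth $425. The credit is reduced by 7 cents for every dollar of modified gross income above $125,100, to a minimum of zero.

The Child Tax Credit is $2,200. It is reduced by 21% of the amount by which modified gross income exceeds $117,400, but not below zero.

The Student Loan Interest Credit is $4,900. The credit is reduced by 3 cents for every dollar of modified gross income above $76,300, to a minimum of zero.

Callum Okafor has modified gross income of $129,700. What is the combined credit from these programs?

$3,401

Child Care Credit: 7% of the $4,600 excess over $125,100 is $322; credit = $425 − $322 = $103.
Child Tax Credit: 21% of the $12,300 excess over $117,400 is $2,583 ≥ base, so the credit is $0.
Student Loan Interest Credit: 3% of the $53,400 excess over $76,300 is $1,602; credit = $4,900 − $1,602 = $3,298.
Total: $103 + $0 + $3,298 = $3,401.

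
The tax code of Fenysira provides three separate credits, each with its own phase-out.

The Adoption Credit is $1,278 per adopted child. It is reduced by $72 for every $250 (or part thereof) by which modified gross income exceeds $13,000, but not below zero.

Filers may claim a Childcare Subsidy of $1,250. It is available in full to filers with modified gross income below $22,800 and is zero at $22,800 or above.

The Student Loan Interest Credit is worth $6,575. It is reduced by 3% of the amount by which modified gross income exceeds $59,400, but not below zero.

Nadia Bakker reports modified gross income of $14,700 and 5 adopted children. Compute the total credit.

Adoption Credit: base = 5 × $1,278 = $6,390. income exceeds $13,000 by $1,700, which is 7 full-or-partial $250 increments; reduction = 7 × $72 = $504, leaving $5,886.
Childcare Subsidy: $14,700 is below the $22,800 cutoff, so the full $1,250 applies.
Student Loan Interest Credit: $14,700 is at or below the $59,400 threshold, so the full $6,575 applies.
Total: $5,886 + $1,250 + $6,575 = $13,711.

$13,711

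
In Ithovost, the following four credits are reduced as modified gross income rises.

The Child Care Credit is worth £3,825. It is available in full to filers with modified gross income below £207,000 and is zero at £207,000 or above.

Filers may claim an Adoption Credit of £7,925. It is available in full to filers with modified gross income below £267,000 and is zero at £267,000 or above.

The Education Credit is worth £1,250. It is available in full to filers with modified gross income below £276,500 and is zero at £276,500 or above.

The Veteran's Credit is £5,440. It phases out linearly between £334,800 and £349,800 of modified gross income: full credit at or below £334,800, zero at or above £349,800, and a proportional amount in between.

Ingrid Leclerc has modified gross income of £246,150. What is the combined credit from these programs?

£14,615

Child Care Credit: £246,150 meets or exceeds the £207,000 cutoff, so the credit is £0.
Adoption Credit: £246,150 is below the £267,000 cutoff, so the full £7,925 applies.
Education Credit: £246,150 is below the £276,500 cutoff, so the full £1,250 applies.
Veteran's Credit: £246,150 is at or below the £334,800 threshold, so the full £5,440 applies.
Total: £0 + £7,925 + £1,250 + £5,440 = £14,615.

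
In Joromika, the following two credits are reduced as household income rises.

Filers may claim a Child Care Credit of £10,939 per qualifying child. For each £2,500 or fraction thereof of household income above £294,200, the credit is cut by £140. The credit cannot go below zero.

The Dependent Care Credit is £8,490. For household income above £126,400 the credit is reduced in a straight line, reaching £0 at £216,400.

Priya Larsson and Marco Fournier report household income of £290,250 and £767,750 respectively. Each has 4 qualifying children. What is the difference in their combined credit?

£26,600

Priya (£290,250): Child Care Credit: base = 4 × £10,939 = £43,756. £290,250 is at or below the £294,200 threshold, so the full £43,756 applies. Dependent Care Credit: £290,250 is at or above £216,400, so the credit is £0. total £43,756 + £0 = £43,756
Marco (£767,750): Child Care Credit: base = 4 × £10,939 = £43,756. income exceeds £294,200 by £473,550, which is 190 full-or-partial £2,500 increments; reduction = 190 × £140 = £26,600, leaving £17,156. Dependent Care Credit: £767,750 is at or above £216,400, so the credit is £0. total £17,156 + £0 = £17,156
Difference: |£43,756 − £17,156| = £26,600.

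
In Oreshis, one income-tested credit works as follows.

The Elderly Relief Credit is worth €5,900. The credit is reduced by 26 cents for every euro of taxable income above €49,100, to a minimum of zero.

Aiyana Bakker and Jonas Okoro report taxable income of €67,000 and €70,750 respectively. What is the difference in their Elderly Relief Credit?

Aiyana (€67,000): Elderly Relief Credit: 26% of the €17,900 excess over €49,100 is €4,654; credit = €5,900 − €4,654 = €1,246.
Jonas (€70,750): Elderly Relief Credit: 26% of the €21,650 excess over €49,100 is €5,629; credit = €5,900 − €5,629 = €271.
Difference: |€1,246 − €271| = €975.

€975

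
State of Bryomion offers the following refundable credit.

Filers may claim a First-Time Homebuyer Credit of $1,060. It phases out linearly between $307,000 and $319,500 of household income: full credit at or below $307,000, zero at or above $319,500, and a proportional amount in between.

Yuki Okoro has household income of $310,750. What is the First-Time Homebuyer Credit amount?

$742

First-Time Homebuyer Credit: $310,750 is $3,750 into a $12,500 phase-out range, leaving 8,750/12,500 of the credit: $1,060 × 8,750/12,500 = $742.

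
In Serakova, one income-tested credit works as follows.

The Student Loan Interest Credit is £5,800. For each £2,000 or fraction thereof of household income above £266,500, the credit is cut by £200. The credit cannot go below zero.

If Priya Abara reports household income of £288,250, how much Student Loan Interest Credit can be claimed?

Student Loan Interest Credit: income exceeds £266,500 by £21,750, which is 11 full-or-partial £2,000 increments; reduction = 11 × £200 = £2,200, leaving £3,600.

£3,600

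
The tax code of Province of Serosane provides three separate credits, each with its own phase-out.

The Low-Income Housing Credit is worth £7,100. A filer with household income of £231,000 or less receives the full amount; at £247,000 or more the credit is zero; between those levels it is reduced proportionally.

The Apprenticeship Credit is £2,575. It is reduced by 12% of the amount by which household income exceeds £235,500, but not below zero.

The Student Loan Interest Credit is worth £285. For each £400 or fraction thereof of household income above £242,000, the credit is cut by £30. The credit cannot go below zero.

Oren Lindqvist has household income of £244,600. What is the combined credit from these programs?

Low-Income Housing Credit: £244,600 is £13,600 into a £16,000 phase-out range, leaving 2,400/16,000 of the credit: £7,100 × 2,400/16,000 = £1,065.
Apprenticeship Credit: 12% of the £9,100 excess over £235,500 is £1,092; credit = £2,575 − £1,092 = £1,483.
Student Loan Interest Credit: income exceeds £242,000 by £2,600, which is 7 full-or-partial £400 increments; reduction = 7 × £30 = £210, leaving £75.
Total: £1,065 + £1,483 + £75 = £2,623.

£2,623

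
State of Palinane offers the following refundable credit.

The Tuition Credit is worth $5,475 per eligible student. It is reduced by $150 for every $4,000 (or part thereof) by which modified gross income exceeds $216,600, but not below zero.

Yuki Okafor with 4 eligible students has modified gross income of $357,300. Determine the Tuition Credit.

$16,500

Tuition Credit: base = 4 × $5,475 = $21,900. income exceeds $216,600 by $140,700, which is 36 full-or-partial $4,000 increments; reduction = 36 × $150 = $5,400, leaving $16,500.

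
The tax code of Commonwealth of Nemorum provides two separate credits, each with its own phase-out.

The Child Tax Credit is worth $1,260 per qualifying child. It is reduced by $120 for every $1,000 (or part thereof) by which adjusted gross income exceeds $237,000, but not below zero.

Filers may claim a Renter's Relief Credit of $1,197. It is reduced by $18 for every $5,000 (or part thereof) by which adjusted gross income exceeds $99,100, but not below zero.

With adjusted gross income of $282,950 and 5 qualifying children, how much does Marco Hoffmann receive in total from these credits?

$1,311

Child Tax Credit: base = 5 × $1,260 = $6,300. income exceeds $237,000 by $45,950, which is 46 full-or-partial $1,000 increments; reduction = 46 × $120 = $5,520, leaving $780.
Renter's Relief Credit: income exceeds $99,100 by $183,850, which is 37 full-or-partial $5,000 increments; reduction = 37 × $18 = $666, leaving $531.
Total: $780 + $531 = $1,311.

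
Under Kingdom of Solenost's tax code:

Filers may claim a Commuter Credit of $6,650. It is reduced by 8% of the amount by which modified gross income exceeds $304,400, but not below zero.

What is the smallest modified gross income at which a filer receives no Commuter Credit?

The credit falls by 8% of each dollar above $304,400, so it reaches zero when the excess is $6,650 / 8% = $83,125: income = $304,400 + $83,125 = $387,525.

$387,525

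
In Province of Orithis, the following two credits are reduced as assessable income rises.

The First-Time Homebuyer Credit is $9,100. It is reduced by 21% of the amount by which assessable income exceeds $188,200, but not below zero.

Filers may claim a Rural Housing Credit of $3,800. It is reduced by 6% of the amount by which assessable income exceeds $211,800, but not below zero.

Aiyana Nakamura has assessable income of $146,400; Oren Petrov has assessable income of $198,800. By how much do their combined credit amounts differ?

Aiyana ($146,400): First-Time Homebuyer Credit: $146,400 is at or below the $188,200 threshold, so the full $9,100 applies. Rural Housing Credit: $146,400 is at or below the $211,800 threshold, so the full $3,800 applies. total $9,100 + $3,800 = $12,900
Oren ($198,800): First-Time Homebuyer Credit: 21% of the $10,600 excess over $188,200 is $2,226; credit = $9,100 − $2,226 = $6,874. Rural Housing Credit: $198,800 is at or below the $211,800 threshold, so the full $3,800 applies. total $6,874 + $3,800 = $10,674
Difference: |$12,900 − $10,674| = $2,226.

$2,226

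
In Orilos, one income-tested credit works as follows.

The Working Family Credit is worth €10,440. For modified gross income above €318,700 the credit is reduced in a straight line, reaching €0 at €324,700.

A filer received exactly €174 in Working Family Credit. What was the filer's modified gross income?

€324,600

€174 is 174/10,440 of the full €10,440, so 10,266/10,440 of the €6,000 range has been used: income = €318,700 + €6,000 × 10,266/10,440 = €324,600.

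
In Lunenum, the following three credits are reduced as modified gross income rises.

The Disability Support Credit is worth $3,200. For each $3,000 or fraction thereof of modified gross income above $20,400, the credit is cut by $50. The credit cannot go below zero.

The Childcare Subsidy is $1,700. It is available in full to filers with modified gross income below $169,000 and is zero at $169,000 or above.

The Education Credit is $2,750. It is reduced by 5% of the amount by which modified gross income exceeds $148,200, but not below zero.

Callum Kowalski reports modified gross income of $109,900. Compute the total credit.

Disability Support Credit: income exceeds $20,400 by $89,500, which is 30 full-or-partial $3,000 increments; reduction = 30 × $50 = $1,500, leaving $1,700.
Childcare Subsidy: $109,900 is below the $169,000 cutoff, so the full $1,700 applies.
Education Credit: $109,900 is at or below the $148,200 threshold, so the full $2,750 applies.
Total: $1,700 + $1,700 + $2,750 = $6,150.

$6,150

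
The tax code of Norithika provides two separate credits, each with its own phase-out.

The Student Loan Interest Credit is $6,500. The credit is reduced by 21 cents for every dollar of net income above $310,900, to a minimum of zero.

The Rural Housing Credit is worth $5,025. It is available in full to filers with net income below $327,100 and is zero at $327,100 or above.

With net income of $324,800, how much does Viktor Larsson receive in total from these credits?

$8,606

Student Loan Interest Credit: 21% of the $13,900 excess over $310,900 is $2,919; credit = $6,500 − $2,919 = $3,581.
Rural Housing Credit: $324,800 is below the $327,100 cutoff, so the full $5,025 applies.
Total: $3,581 + $5,025 = $8,606.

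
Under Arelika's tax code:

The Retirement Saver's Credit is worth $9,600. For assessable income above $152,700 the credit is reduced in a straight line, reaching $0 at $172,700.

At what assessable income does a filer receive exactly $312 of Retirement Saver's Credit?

$172,050

$312 is 312/9,600 of the full $9,600, so 9,288/9,600 of the $20,000 range has been used: income = $152,700 + $20,000 × 9,288/9,600 = $172,050.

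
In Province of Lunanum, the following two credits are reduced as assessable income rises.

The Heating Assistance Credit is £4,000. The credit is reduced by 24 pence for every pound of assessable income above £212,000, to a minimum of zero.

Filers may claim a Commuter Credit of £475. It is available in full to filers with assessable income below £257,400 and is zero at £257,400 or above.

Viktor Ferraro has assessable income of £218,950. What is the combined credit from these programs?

£2,807

Heating Assistance Credit: 24% of the £6,950 excess over £212,000 is £1,668; credit = £4,000 − £1,668 = £2,332.
Commuter Credit: £218,950 is below the £257,400 cutoff, so the full £475 applies.
Total: £2,332 + £475 = £2,807.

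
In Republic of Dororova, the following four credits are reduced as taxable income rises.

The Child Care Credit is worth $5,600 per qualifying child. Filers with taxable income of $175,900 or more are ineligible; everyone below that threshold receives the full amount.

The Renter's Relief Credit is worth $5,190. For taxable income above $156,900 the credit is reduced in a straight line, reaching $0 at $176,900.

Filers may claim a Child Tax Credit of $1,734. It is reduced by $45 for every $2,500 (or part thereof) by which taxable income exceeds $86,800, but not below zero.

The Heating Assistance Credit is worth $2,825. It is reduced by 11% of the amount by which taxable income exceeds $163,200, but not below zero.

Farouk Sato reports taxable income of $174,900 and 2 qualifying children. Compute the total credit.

$13,371

Child Care Credit: base = 2 × $5,600 = $11,200. $174,900 is below the $175,900 cutoff, so the full $11,200 applies.
Renter's Relief Credit: $174,900 is $18,000 into a $20,000 phase-out range, leaving 2,000/20,000 of the credit: $5,190 × 2,000/20,000 = $519.
Child Tax Credit: income exceeds $86,800 by $88,100, which is 36 full-or-partial $2,500 increments; reduction = 36 × $45 = $1,620, leaving $114.
Heating Assistance Credit: 11% of the $11,700 excess over $163,200 is $1,287; credit = $2,825 − $1,287 = $1,538.
Total: $11,200 + $519 + $114 + $1,538 = $13,371.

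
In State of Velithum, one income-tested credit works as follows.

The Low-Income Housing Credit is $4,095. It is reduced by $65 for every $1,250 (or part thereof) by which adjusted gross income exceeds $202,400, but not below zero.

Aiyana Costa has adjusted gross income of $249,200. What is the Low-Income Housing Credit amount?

$1,625

Low-Income Housing Credit: income exceeds $202,400 by $46,800, which is 38 full-or-partial $1,250 increments; reduction = 38 × $65 = $2,470, leaving $1,625.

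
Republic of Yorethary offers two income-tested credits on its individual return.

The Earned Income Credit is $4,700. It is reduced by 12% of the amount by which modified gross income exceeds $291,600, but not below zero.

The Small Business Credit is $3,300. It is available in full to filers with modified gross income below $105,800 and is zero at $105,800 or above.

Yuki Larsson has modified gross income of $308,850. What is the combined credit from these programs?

$2,630

Earned Income Credit: 12% of the $17,250 excess over $291,600 is $2,070; credit = $4,700 − $2,070 = $2,630.
Small Business Credit: $308,850 meets or exceeds the $105,800 cutoff, so the credit is $0.
Total: $2,630 + $0 = $2,630.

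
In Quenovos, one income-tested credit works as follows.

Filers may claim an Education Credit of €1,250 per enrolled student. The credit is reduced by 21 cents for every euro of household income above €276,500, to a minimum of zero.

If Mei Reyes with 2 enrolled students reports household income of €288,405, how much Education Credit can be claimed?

€0

Education Credit: base = 2 × €1,250 = €2,500. 21% of the €11,905 excess over €276,500 is €2,500.05 ≥ base, so the credit is €0.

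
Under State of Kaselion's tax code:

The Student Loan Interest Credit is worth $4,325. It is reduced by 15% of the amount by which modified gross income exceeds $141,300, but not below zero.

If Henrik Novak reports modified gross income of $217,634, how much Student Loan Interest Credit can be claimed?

$0

Student Loan Interest Credit: 15% of the $76,334 excess over $141,300 is $11,450.10 ≥ base, so the credit is $0.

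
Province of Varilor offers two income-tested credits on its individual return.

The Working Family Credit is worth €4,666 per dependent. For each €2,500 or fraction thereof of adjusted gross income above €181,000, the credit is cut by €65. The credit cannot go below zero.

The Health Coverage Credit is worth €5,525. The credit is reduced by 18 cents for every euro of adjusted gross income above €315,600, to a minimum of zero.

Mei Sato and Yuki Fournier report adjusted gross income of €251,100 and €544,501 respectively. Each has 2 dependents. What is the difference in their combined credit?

€12,972

Mei (€251,100): Working Family Credit: base = 2 × €4,666 = €9,332. income exceeds €181,000 by €70,100, which is 29 full-or-partial €2,500 increments; reduction = 29 × €65 = €1,885, leaving €7,447. Health Coverage Credit: €251,100 is at or below the €315,600 threshold, so the full €5,525 applies. total €7,447 + €5,525 = €12,972
Yuki (€544,501): Working Family Credit: base = 2 × €4,666 = €9,332. income exceeds €181,000 by €363,501 → 146 increments × €65 = €9,490 ≥ base, so the credit is €0. Health Coverage Credit: 18% of the €228,901 excess over €315,600 is €41,202.18 ≥ base, so the credit is €0. total €0 + €0 = €0
Difference: |€12,972 − €0| = €12,972.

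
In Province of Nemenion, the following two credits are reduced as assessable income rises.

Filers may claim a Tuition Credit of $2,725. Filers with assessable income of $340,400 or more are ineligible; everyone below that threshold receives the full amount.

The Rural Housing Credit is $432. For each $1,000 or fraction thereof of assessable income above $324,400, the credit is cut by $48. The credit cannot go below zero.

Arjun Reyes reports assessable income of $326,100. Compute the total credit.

Tuition Credit: $326,100 is below the $340,400 cutoff, so the full $2,725 applies.
Rural Housing Credit: income exceeds $324,400 by $1,700, which is 2 full-or-partial $1,000 increments; reduction = 2 × $48 = $96, leaving $336.
Total: $2,725 + $336 = $3,061.

$3,061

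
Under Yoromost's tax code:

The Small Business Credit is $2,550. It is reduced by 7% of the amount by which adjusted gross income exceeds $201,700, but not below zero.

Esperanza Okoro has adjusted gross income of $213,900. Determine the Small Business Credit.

$1,696

Small Business Credit: 7% of the $12,200 excess over $201,700 is $854; credit = $2,550 − $854 = $1,696.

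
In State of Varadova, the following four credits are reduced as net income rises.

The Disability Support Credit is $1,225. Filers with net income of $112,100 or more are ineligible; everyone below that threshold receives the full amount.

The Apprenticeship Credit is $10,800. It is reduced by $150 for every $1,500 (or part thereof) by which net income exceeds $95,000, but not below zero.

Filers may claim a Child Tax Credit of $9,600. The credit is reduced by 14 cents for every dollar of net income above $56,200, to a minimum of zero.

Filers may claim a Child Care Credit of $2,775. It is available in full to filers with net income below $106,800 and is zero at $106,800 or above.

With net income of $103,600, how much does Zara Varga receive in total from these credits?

$16,864

Disability Support Credit: $103,600 is below the $112,100 cutoff, so the full $1,225 applies.
Apprenticeship Credit: income exceeds $95,000 by $8,600, which is 6 full-or-partial $1,500 increments; reduction = 6 × $150 = $900, leaving $9,900.
Child Tax Credit: 14% of the $47,400 excess over $56,200 is $6,636; credit = $9,600 − $6,636 = $2,964.
Child Care Credit: $103,600 is below the $106,800 cutoff, so the full $2,775 applies.
Total: $1,225 + $9,900 + $2,964 + $2,775 = $16,864.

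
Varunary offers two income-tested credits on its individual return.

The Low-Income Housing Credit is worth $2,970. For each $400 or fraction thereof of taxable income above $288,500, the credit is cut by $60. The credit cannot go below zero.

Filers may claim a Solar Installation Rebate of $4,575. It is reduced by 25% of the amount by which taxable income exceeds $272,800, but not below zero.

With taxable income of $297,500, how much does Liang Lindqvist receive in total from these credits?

Low-Income Housing Credit: income exceeds $288,500 by $9,000, which is 23 full-or-partial $400 increments; reduction = 23 × $60 = $1,380, leaving $1,590.
Solar Installation Rebate: 25% of the $24,700 excess over $272,800 is $6,175 ≥ base, so the credit is $0.
Total: $1,590 + $0 = $1,590.

$1,590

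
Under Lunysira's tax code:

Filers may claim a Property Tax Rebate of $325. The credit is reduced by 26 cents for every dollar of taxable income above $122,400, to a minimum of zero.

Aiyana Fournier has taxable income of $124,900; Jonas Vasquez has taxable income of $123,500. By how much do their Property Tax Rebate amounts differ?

Aiyana ($124,900): Property Tax Rebate: 26% of the $2,500 excess over $122,400 is $650 ≥ base, so the credit is $0.
Jonas ($123,500): Property Tax Rebate: 26% of the $1,100 excess over $122,400 is $286; credit = $325 − $286 = $39.
Difference: |$0 − $39| = $39.

$39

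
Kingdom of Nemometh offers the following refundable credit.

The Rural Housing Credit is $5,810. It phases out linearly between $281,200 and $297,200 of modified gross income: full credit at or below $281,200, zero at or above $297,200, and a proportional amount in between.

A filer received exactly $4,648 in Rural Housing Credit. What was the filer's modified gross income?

$4,648 is 4,648/5,810 of the full $5,810, so 1,162/5,810 of the $16,000 range has been used: income = $281,200 + $16,000 × 1,162/5,810 = $284,400.

$284,400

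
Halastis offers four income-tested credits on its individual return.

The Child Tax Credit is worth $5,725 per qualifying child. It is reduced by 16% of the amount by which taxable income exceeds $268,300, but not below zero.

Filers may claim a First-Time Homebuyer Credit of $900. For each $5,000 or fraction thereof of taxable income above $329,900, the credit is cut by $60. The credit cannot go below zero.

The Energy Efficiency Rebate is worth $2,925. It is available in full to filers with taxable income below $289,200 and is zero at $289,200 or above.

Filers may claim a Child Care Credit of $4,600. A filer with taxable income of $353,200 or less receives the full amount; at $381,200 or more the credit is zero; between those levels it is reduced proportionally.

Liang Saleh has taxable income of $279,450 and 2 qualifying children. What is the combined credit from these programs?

$18,091

Child Tax Credit: base = 2 × $5,725 = $11,450. 16% of the $11,150 excess over $268,300 is $1,784; credit = $11,450 − $1,784 = $9,666.
First-Time Homebuyer Credit: $279,450 is at or below the $329,900 threshold, so the full $900 applies.
Energy Efficiency Rebate: $279,450 is below the $289,200 cutoff, so the full $2,925 applies.
Child Care Credit: $279,450 is at or below the $353,200 threshold, so the full $4,600 applies.
Total: $9,666 + $900 + $2,925 + $4,600 = $18,091.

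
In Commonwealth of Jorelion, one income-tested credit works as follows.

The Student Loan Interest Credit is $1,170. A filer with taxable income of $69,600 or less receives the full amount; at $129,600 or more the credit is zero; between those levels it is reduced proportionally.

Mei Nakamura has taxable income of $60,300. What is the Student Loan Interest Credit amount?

Student Loan Interest Credit: $60,300 is at or below the $69,600 threshold, so the full $1,170 applies.

$1,170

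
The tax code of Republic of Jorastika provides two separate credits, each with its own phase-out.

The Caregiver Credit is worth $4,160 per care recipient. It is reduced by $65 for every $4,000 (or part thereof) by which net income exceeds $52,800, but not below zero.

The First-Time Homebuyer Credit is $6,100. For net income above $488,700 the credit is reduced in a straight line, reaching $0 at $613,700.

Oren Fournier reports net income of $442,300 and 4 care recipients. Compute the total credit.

$16,370

Caregiver Credit: base = 4 × $4,160 = $16,640. income exceeds $52,800 by $389,500, which is 98 full-or-partial $4,000 increments; reduction = 98 × $65 = $6,370, leaving $10,270.
First-Time Homebuyer Credit: $442,300 is at or below the $488,700 threshold, so the full $6,100 applies.
Total: $10,270 + $6,100 = $16,370.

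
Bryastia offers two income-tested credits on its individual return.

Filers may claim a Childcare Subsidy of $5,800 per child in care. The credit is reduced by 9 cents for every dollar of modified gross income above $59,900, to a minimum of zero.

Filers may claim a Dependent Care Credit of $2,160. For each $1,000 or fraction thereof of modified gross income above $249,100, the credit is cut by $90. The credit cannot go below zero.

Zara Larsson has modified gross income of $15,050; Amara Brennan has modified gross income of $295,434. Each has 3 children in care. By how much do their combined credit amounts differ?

Zara ($15,050): Childcare Subsidy: base = 3 × $5,800 = $17,400. $15,050 is at or below the $59,900 threshold, so the full $17,400 applies. Dependent Care Credit: $15,050 is at or below the $249,100 threshold, so the full $2,160 applies. total $17,400 + $2,160 = $19,560
Amara ($295,434): Childcare Subsidy: base = 3 × $5,800 = $17,400. 9% of the $235,534 excess over $59,900 is $21,198.06 ≥ base, so the credit is $0. Dependent Care Credit: income exceeds $249,100 by $46,334 → 47 increments × $90 = $4,230 ≥ base, so the credit is $0. total $0 + $0 = $0
Difference: |$19,560 − $0| = $19,560.

$19,560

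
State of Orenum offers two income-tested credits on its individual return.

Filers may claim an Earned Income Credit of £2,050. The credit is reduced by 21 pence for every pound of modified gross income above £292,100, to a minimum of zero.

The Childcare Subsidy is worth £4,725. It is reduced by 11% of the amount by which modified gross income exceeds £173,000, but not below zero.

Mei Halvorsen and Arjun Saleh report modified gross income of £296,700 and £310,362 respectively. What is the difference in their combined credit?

£1,084

Mei (£296,700): Earned Income Credit: 21% of the £4,600 excess over £292,100 is £966; credit = £2,050 − £966 = £1,084. Childcare Subsidy: 11% of the £123,700 excess over £173,000 is £13,607 ≥ base, so the credit is £0. total £1,084 + £0 = £1,084
Arjun (£310,362): Earned Income Credit: 21% of the £18,262 excess over £292,100 is £3,835.02 ≥ base, so the credit is £0. Childcare Subsidy: 11% of the £137,362 excess over £173,000 is £15,109.82 ≥ base, so the credit is £0. total £0 + £0 = £0
Difference: |£1,084 − £0| = £1,084.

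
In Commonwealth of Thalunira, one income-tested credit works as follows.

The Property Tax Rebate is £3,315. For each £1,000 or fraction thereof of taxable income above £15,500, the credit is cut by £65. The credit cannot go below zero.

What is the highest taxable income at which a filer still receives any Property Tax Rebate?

£65,500

After 50 increments the reduction is 50 × £65 = £3,250, leaving £65; one more increment wipes it out. Increment 50 ends at excess 50 × £1,000 = £50,000, so the highest qualifying income is £15,500 + £50,000 = £65,500.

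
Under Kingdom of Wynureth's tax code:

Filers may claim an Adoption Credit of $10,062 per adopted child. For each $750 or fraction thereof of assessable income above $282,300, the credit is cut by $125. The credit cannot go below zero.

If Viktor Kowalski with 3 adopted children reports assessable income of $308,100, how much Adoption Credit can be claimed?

Adoption Credit: base = 3 × $10,062 = $30,186. income exceeds $282,300 by $25,800, which is 35 full-or-partial $750 increments; reduction = 35 × $125 = $4,375, leaving $25,811.

$25,811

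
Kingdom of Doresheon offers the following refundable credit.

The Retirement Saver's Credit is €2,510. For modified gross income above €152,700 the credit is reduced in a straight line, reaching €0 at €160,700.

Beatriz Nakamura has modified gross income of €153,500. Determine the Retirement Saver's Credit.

Retirement Saver's Credit: €153,500 is €800 into a €8,000 phase-out range, leaving 7,200/8,000 of the credit: €2,510 × 7,200/8,000 = €2,259.

€2,259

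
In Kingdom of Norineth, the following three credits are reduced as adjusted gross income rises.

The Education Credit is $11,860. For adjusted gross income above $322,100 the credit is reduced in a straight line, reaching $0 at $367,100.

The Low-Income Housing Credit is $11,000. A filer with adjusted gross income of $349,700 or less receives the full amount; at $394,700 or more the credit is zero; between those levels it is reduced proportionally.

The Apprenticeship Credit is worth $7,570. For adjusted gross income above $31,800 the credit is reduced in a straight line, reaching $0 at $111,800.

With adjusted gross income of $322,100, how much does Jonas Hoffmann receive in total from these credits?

Education Credit: $322,100 is at or below the $322,100 threshold, so the full $11,860 applies.
Low-Income Housing Credit: $322,100 is at or below the $349,700 threshold, so the full $11,000 applies.
Apprenticeship Credit: $322,100 is at or above $111,800, so the credit is $0.
Total: $11,860 + $11,000 + $0 = $22,860.

$22,860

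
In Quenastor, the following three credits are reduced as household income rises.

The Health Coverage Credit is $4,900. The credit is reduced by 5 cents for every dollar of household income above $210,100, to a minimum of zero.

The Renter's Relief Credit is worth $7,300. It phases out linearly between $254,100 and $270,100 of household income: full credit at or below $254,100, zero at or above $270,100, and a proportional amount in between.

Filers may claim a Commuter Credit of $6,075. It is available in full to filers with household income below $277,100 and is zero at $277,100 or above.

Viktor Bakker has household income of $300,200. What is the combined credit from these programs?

$395

Health Coverage Credit: 5% of the $90,100 excess over $210,100 is $4,505; credit = $4,900 − $4,505 = $395.
Renter's Relief Credit: $300,200 is at or above $270,100, so the credit is $0.
Commuter Credit: $300,200 meets or exceeds the $277,100 cutoff, so the credit is $0.
Total: $395 + $0 + $0 = $395.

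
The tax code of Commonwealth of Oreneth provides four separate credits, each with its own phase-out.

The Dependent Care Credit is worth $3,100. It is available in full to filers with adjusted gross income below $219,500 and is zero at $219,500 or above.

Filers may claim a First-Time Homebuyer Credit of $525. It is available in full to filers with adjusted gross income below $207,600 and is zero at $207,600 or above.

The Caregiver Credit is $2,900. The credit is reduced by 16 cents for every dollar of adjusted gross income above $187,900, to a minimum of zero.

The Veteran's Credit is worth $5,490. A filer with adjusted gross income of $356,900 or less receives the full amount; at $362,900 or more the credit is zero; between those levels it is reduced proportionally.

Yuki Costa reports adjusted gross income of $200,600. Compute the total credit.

Dependent Care Credit: $200,600 is below the $219,500 cutoff, so the full $3,100 applies.
First-Time Homebuyer Credit: $200,600 is below the $207,600 cutoff, so the full $525 applies.
Caregiver Credit: 16% of the $12,700 excess over $187,900 is $2,032; credit = $2,900 − $2,032 = $868.
Veteran's Credit: $200,600 is at or below the $356,900 threshold, so the full $5,490 applies.
Total: $3,100 + $525 + $868 + $5,490 = $9,983.

$9,983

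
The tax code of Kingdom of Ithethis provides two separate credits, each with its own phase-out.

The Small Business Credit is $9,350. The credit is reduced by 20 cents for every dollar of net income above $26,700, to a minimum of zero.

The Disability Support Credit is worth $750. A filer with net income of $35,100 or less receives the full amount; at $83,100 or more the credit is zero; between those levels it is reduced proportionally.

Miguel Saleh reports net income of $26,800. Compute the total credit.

$10,080

Small Business Credit: 20% of the $100 excess over $26,700 is $20; credit = $9,350 − $20 = $9,330.
Disability Support Credit: $26,800 is at or below the $35,100 threshold, so the full $750 applies.
Total: $9,330 + $750 = $10,080.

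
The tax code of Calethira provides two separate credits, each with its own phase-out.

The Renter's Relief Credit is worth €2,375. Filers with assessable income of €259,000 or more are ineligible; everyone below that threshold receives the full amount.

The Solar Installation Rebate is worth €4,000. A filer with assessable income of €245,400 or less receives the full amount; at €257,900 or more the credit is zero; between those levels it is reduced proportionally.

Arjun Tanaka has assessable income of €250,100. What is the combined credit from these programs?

€4,871

Renter's Relief Credit: €250,100 is below the €259,000 cutoff, so the full €2,375 applies.
Solar Installation Rebate: €250,100 is €4,700 into a €12,500 phase-out range, leaving 7,800/12,500 of the credit: €4,000 × 7,800/12,500 = €2,496.
Total: €2,375 + €2,496 = €4,871.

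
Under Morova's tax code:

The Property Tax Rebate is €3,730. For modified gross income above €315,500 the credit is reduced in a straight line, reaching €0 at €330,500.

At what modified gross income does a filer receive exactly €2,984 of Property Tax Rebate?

€2,984 is 2,984/3,730 of the full €3,730, so 746/3,730 of the €15,000 range has been used: income = €315,500 + €15,000 × 746/3,730 = €318,500.

€318,500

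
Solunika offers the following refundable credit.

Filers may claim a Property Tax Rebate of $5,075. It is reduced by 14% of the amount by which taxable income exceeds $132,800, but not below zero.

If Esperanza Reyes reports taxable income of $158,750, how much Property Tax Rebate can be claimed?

Property Tax Rebate: 14% of the $25,950 excess over $132,800 is $3,633; credit = $5,075 − $3,633 = $1,442.

$1,442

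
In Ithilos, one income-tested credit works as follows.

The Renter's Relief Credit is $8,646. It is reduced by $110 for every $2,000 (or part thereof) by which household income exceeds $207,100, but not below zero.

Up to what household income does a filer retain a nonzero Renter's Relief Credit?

$363,100

After 78 increments the reduction is 78 × $110 = $8,580, leaving $66; one more increment wipes it out. Increment 78 ends at excess 78 × $2,000 = $156,000, so the highest qualifying income is $207,100 + $156,000 = $363,100.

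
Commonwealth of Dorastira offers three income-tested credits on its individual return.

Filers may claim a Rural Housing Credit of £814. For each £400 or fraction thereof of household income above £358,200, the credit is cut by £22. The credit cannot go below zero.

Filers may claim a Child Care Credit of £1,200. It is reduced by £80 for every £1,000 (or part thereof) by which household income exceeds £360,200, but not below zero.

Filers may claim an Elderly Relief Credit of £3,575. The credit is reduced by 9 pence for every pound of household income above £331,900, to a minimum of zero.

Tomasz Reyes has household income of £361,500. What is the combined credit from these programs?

£2,567

Rural Housing Credit: income exceeds £358,200 by £3,300, which is 9 full-or-partial £400 increments; reduction = 9 × £22 = £198, leaving £616.
Child Care Credit: income exceeds £360,200 by £1,300, which is 2 full-or-partial £1,000 increments; reduction = 2 × £80 = £160, leaving £1,040.
Elderly Relief Credit: 9% of the £29,600 excess over £331,900 is £2,664; credit = £3,575 − £2,664 = £911.
Total: £616 + £1,040 + £911 = £2,567.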